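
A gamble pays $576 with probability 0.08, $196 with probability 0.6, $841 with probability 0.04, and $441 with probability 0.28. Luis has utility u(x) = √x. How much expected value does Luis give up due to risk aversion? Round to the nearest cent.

$19.43

E[u] = 0.08·√576 + 0.6·√196 + 0.04·√841 + 0.28·√441 = 0.08·24 + 0.6·14 + 0.04·29 + 0.28·21 = 17.36
CE = (17.36)² = 301.3696
Risk premium = EV − CE = 320.8 − 301.3696 = 19.4304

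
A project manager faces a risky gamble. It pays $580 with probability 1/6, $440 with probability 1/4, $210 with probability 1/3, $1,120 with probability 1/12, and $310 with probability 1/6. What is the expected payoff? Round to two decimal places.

$421.67

EV = 1/6 × 580 + 1/4 × 440 + 1/3 × 210 + 1/12 × 1120 + 1/6 × 310 = 96.6667 + 110 + 70 + 93.3333 + 51.6667 = 421.6667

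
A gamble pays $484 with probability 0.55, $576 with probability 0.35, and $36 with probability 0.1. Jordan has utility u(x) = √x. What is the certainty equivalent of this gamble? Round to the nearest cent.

$445.21

E[u] = 0.55·√484 + 0.35·√576 + 0.1·√36 = 0.55·22 + 0.35·24 + 0.1·6 = 21.1
CE = (21.1)² = 445.21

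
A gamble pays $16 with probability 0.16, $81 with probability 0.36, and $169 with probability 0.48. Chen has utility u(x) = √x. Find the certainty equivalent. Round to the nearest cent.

E[u] = 0.16·√16 + 0.36·√81 + 0.48·√169 = 0.16·4 + 0.36·9 + 0.48·13 = 10.12
CE = (10.12)² = 102.4144

$102.41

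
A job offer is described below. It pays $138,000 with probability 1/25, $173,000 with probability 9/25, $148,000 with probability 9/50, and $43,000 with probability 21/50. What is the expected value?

EV = 1/25 × 138000 + 9/25 × 173000 + 9/50 × 148000 + 21/50 × 43000 = 5520 + 62280 + 26640 + 18060 = 112500

$112,500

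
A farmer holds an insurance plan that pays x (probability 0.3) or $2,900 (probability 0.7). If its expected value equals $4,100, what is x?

x = $6,900

0.3·x + 0.7·2900 = 4100
0.3·x = 4100 − 2030 = 2070
x = 2070 / 0.3 = 6900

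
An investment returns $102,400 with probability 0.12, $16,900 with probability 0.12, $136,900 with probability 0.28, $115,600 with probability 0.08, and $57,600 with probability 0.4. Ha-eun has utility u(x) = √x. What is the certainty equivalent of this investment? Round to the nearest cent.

$78,848.64

E[u] = 0.12·√102400 + 0.12·√16900 + 0.28·√136900 + 0.08·√115600 + 0.4·√57600 = 0.12·320 + 0.12·130 + 0.28·370 + 0.08·340 + 0.4·240 = 280.8
CE = (280.8)² = 78848.64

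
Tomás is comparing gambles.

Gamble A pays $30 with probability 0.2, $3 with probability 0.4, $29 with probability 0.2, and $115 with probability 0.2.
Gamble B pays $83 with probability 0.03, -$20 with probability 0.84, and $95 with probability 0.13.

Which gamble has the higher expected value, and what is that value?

Gamble A = 0.2 × 30 + 0.4 × 3 + 0.2 × 29 + 0.2 × 115 = 6 + 1.2 + 5.8 + 23 = 36
Gamble B = 0.03 × 83 + 0.84 × (-20) + 0.13 × 95 = 2.49 − 16.8 + 12.35 = -1.96

Gamble A ($36)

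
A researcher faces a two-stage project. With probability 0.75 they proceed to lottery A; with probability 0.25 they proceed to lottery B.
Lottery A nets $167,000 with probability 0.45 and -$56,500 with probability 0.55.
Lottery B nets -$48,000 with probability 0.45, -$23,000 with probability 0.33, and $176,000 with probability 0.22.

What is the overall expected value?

EV(A) = 0.45 × 167000 + 0.55 × (-56500) = 75150 − 31075 = 44075
EV(B) = 0.45 × (-48000) + 0.33 × (-23000) + 0.22 × 176000 = -21600 − 7590 + 38720 = 9530
Overall = 0.75 × 44075 + 0.25 × 9530 = 33056.25 + 2382.5 = 35438.75

$35,438.75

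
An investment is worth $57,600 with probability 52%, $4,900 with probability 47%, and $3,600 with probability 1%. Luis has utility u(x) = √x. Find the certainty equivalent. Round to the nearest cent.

E[u] = 0.52·√57600 + 0.47·√4900 + 0.01·√3600 = 0.52·240 + 0.47·70 + 0.01·60 = 158.3
CE = (158.3)² = 25058.89

$25,058.89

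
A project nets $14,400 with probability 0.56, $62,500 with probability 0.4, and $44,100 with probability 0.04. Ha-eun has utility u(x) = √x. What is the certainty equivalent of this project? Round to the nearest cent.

E[u] = 0.56·√14400 + 0.4·√62500 + 0.04·√44100 = 0.56·120 + 0.4·250 + 0.04·210 = 175.6
CE = (175.6)² = 30835.36

$30,835.36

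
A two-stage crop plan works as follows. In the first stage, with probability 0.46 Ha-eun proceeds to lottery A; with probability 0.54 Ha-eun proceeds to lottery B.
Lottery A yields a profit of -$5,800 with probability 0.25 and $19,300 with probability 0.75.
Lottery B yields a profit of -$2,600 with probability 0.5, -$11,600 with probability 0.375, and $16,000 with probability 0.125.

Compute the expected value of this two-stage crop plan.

$4,020.50

EV(A) = 0.25 × (-5800) + 0.75 × 19300 = -1450 + 14475 = 13025
EV(B) = 0.5 × (-2600) + 0.375 × (-11600) + 0.125 × 16000 = -1300 − 4350 + 2000 = -3650
Overall = 0.46 × 13025 + 0.54 × (-3650) = 5991.5 − 1971 = 4020.5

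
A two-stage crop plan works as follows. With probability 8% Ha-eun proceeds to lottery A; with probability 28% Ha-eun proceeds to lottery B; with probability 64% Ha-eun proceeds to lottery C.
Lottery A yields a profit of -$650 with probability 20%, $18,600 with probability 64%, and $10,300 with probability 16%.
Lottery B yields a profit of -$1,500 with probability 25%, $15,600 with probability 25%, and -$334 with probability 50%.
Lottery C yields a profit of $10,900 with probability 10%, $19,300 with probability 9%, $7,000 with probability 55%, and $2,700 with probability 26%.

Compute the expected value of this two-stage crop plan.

$6,736.56

EV(A) = 0.2 × (-650) + 0.64 × 18600 + 0.16 × 10300 = -130 + 11904 + 1648 = 13422
EV(B) = 0.25 × (-1500) + 0.25 × 15600 + 0.5 × (-334) = -375 + 3900 − 167 = 3358
EV(C) = 0.1 × 10900 + 0.09 × 19300 + 0.55 × 7000 + 0.26 × 2700 = 1090 + 1737 + 3850 + 702 = 7379
Overall = 0.08 × 13422 + 0.28 × 3358 + 0.64 × 7379 = 1073.76 + 940.24 + 4722.56 = 6736.56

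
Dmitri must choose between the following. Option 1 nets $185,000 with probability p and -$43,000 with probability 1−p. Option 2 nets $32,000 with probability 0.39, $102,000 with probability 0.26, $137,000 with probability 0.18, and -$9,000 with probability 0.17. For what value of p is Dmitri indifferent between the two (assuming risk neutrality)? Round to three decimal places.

p = 0.461

EV(Option 2) = 0.39 × 32000 + 0.26 × 102000 + 0.18 × 137000 + 0.17 × (-9000) = 12480 + 26520 + 24660 − 1530 = 62130
p·185000 + (1−p)·(-43000) = 62130
228000p − 43000 = 62130
p = (62130 + 43000) / 228000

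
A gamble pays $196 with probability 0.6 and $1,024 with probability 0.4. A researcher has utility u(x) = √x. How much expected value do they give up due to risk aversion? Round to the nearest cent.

E[u] = 0.6·√196 + 0.4·√1024 = 0.6·14 + 0.4·32 = 21.2
CE = (21.2)² = 449.44
Risk premium = EV − CE = 527.2 − 449.44 = 77.76

$77.76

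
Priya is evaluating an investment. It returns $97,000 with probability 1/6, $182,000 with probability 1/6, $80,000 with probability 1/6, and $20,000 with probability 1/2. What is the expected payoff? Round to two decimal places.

EV = 1/6 × 97000 + 1/6 × 182000 + 1/6 × 80000 + 1/2 × 20000 = 16166.6667 + 30333.3333 + 13333.3333 + 10000 = 69833.3333

$69,833.33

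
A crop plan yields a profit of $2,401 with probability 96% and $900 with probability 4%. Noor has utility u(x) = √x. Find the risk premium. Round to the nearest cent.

E[u] = 0.96·√2401 + 0.04·√900 = 0.96·49 + 0.04·30 = 48.24
CE = (48.24)² = 2327.0976
Risk premium = EV − CE = 2340.96 − 2327.0976 = 13.8624

$13.86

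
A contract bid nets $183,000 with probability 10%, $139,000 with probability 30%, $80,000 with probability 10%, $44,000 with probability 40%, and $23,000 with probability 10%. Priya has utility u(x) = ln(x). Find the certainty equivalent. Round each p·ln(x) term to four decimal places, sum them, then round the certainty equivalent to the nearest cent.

$71,289.19

E[u] = 0.1·ln(183000) + 0.3·ln(139000) + 0.1·ln(80000) + 0.4·ln(44000) + 0.1·ln(23000) = 1.2117 + 3.5527 + 1.1290 + 4.2768 + 1.0043 = 11.1745
CE = e^11.1745 ≈ 71289.19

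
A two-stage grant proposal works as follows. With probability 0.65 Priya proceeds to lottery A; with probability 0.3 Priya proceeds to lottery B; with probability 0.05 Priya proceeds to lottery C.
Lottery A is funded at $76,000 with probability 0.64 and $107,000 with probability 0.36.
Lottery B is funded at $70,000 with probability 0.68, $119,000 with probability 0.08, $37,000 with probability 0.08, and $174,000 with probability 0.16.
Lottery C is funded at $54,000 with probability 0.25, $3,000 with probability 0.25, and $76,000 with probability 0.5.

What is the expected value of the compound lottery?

$85,642.50

EV(A) = 0.64 × 76000 + 0.36 × 107000 = 48640 + 38520 = 87160
EV(B) = 0.68 × 70000 + 0.08 × 119000 + 0.08 × 37000 + 0.16 × 174000 = 47600 + 9520 + 2960 + 27840 = 87920
EV(C) = 0.25 × 54000 + 0.25 × 3000 + 0.5 × 76000 = 13500 + 750 + 38000 = 52250
Overall = 0.65 × 87160 + 0.3 × 87920 + 0.05 × 52250 = 56654 + 26376 + 2612.5 = 85642.5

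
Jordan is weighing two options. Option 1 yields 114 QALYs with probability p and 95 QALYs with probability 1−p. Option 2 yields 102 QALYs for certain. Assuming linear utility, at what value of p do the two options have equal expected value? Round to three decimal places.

p·114 + (1−p)·95 = 102
19p + 95 = 102
p = (102 − 95) / 19

p = 0.368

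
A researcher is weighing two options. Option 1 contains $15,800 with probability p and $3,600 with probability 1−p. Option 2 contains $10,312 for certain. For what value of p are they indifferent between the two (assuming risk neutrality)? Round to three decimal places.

p·15800 + (1−p)·3600 = 10312
12200p + 3600 = 10312
p = (10312 − 3600) / 12200

p = 0.550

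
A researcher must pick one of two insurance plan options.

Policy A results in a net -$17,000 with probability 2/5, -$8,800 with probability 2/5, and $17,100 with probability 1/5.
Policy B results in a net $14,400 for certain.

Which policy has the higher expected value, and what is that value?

Policy A = 2/5 × (-17000) + 2/5 × (-8800) + 1/5 × 17100 = -6800 − 3520 + 3420 = -6900
Policy B: 14400 (certain)

Policy B ($14,400)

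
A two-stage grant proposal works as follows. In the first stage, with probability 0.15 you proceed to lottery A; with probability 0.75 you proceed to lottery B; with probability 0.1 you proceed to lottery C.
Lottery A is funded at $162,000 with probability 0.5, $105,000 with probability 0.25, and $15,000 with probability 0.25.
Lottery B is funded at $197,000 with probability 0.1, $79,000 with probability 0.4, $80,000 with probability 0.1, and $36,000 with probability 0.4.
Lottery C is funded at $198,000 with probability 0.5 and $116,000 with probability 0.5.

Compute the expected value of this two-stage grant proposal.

EV(A) = 0.5 × 162000 + 0.25 × 105000 + 0.25 × 15000 = 81000 + 26250 + 3750 = 111000
EV(B) = 0.1 × 197000 + 0.4 × 79000 + 0.1 × 80000 + 0.4 × 36000 = 19700 + 31600 + 8000 + 14400 = 73700
EV(C) = 0.5 × 198000 + 0.5 × 116000 = 99000 + 58000 = 157000
Overall = 0.15 × 111000 + 0.75 × 73700 + 0.1 × 157000 = 16650 + 55275 + 15700 = 87625

$87,625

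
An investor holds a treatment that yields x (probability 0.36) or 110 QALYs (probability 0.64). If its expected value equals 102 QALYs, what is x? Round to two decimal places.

x = 87.78 QALYs

0.36·x + 0.64·110 = 102
0.36·x = 102 − 70.4 = 31.6
x = 31.6 / 0.36 = 87.7778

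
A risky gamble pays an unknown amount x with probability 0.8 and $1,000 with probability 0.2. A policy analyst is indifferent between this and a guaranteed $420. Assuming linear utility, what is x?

0.8·x + 0.2·1000 = 420
0.8·x = 420 − 200 = 220
x = 220 / 0.8 = 275

x = $275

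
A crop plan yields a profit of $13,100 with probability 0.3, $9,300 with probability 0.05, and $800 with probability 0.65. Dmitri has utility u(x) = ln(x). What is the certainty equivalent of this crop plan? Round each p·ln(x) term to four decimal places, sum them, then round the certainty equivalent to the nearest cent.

E[u] = 0.3·ln(13100) + 0.05·ln(9300) + 0.65·ln(800) = 2.8441 + 0.4569 + 4.3450 = 7.6460
CE = e^7.6460 ≈ 2092.26

$2,092.26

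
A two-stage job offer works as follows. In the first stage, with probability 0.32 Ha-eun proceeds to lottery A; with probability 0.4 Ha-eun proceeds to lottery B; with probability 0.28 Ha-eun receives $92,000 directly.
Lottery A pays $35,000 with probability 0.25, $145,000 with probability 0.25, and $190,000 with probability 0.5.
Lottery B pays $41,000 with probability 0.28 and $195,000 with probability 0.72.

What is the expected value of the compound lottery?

$131,312

EV(A) = 0.25 × 35000 + 0.25 × 145000 + 0.5 × 190000 = 8750 + 36250 + 95000 = 140000
EV(B) = 0.28 × 41000 + 0.72 × 195000 = 11480 + 140400 = 151880
Branch C: 92000 (certain)
Overall = 0.32 × 140000 + 0.4 × 151880 + 0.28 × 92000 = 44800 + 60752 + 25760 = 131312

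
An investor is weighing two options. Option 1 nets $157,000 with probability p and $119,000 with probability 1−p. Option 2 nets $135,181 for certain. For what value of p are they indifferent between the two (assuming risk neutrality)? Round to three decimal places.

p = 0.426

p·157000 + (1−p)·119000 = 135181
38000p + 119000 = 135181
p = (135181 − 119000) / 38000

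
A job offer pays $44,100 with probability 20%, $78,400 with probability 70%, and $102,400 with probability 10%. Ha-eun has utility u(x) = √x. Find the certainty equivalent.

E[u] = 0.2·√44100 + 0.7·√78400 + 0.1·√102400 = 0.2·210 + 0.7·280 + 0.1·320 = 270
CE = (270)² = 72900

$72,900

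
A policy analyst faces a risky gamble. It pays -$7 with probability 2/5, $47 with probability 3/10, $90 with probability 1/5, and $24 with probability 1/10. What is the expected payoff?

EV = 2/5 × (-7) + 3/10 × 47 + 1/5 × 90 + 1/10 × 24 = -2.8 + 14.1 + 18 + 2.4 = 31.7

$31.70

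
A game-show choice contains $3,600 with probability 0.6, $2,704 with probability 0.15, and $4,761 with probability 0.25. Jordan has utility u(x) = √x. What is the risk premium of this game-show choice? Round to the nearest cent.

$28.75

E[u] = 0.6·√3600 + 0.15·√2704 + 0.25·√4761 = 0.6·60 + 0.15·52 + 0.25·69 = 61.05
CE = (61.05)² = 3727.1025
Risk premium = EV − CE = 3755.85 − 3727.1025 = 28.7475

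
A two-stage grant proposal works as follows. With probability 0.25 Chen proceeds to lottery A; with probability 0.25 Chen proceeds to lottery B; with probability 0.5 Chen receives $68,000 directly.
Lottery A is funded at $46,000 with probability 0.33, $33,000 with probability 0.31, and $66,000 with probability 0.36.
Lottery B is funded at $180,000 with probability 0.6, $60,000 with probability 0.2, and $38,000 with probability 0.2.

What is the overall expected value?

EV(A) = 0.33 × 46000 + 0.31 × 33000 + 0.36 × 66000 = 15180 + 10230 + 23760 = 49170
EV(B) = 0.6 × 180000 + 0.2 × 60000 + 0.2 × 38000 = 108000 + 12000 + 7600 = 127600
Branch C: 68000 (certain)
Overall = 0.25 × 49170 + 0.25 × 127600 + 0.5 × 68000 = 12292.5 + 31900 + 34000 = 78192.5

$78,192.50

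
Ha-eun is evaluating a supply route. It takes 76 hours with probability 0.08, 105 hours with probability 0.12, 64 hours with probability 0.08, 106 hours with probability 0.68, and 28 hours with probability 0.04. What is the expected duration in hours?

EV = 0.08 × 76 + 0.12 × 105 + 0.08 × 64 + 0.68 × 106 + 0.04 × 28 = 6.08 + 12.6 + 5.12 + 72.08 + 1.12 = 97

97 hours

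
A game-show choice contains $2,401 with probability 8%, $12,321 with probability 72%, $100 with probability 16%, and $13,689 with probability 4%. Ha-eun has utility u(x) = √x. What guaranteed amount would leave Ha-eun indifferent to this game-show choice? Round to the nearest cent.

E[u] = 0.08·√2401 + 0.72·√12321 + 0.16·√100 + 0.04·√13689 = 0.08·49 + 0.72·111 + 0.16·10 + 0.04·117 = 90.12
CE = (90.12)² = 8121.6144

$8,121.61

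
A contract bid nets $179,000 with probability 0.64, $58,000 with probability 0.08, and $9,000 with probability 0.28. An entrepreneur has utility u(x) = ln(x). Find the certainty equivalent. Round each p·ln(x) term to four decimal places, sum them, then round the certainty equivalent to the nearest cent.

$70,813.15

E[u] = 0.64·ln(179000) + 0.08·ln(58000) + 0.28·ln(9000) = 7.7409 + 0.8775 + 2.5494 = 11.1678
CE = e^11.1678 ≈ 70813.15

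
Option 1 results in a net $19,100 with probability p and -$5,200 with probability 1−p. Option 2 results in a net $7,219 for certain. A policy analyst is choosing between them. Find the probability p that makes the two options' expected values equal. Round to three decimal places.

p = 0.511

p·19100 + (1−p)·(-5200) = 7219
24300p − 5200 = 7219
p = (7219 + 5200) / 24300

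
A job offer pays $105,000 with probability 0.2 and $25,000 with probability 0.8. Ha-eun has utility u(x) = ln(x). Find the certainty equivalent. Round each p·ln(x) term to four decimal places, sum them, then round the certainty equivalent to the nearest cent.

E[u] = 0.2·ln(105000) + 0.8·ln(25000) = 2.3123 + 8.1013 = 10.4136
CE = e^10.4136 ≈ 33309.57

$33,309.57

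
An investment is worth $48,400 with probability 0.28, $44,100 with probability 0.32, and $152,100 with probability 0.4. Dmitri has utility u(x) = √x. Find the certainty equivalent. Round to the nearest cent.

E[u] = 0.28·√48400 + 0.32·√44100 + 0.4·√152100 = 0.28·220 + 0.32·210 + 0.4·390 = 284.8
CE = (284.8)² = 81111.04

$81,111.04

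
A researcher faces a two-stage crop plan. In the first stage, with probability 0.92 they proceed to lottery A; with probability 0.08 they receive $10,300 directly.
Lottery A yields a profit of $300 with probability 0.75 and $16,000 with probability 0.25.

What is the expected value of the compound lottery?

EV(A) = 0.75 × 300 + 0.25 × 16000 = 225 + 4000 = 4225
Branch B: 10300 (certain)
Overall = 0.92 × 4225 + 0.08 × 10300 = 3887 + 824 = 4711

$4,711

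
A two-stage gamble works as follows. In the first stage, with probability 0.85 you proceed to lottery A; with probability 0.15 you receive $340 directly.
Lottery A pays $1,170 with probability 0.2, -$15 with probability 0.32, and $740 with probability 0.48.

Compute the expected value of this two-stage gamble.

EV(A) = 0.2 × 1170 + 0.32 × (-15) + 0.48 × 740 = 234 − 4.8 + 355.2 = 584.4
Branch B: 340 (certain)
Overall = 0.85 × 584.4 + 0.15 × 340 = 496.74 + 51 = 547.74

$547.74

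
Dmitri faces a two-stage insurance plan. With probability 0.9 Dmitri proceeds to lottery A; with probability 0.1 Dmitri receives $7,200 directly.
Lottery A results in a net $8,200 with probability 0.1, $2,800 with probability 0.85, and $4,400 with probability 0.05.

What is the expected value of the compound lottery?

EV(A) = 0.1 × 8200 + 0.85 × 2800 + 0.05 × 4400 = 820 + 2380 + 220 = 3420
Branch B: 7200 (certain)
Overall = 0.9 × 3420 + 0.1 × 7200 = 3078 + 720 = 3798

$3,798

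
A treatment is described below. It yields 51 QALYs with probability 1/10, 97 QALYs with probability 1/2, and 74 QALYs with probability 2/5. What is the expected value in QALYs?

83.2 QALYs

EV = 1/10 × 51 + 1/2 × 97 + 2/5 × 74 = 5.1 + 48.5 + 29.6 = 83.2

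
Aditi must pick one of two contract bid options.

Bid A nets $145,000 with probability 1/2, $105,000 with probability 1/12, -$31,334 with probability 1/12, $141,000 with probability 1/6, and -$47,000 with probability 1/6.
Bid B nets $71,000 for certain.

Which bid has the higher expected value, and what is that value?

Bid A = 1/2 × 145000 + 1/12 × 105000 + 1/12 × (-31334) + 1/6 × 141000 + 1/6 × (-47000) = 72500 + 8750 − 2611.1667 + 23500 − 7833.3333 = 94305.5
Bid B: 71000 (certain)

Bid A ($94,305.50)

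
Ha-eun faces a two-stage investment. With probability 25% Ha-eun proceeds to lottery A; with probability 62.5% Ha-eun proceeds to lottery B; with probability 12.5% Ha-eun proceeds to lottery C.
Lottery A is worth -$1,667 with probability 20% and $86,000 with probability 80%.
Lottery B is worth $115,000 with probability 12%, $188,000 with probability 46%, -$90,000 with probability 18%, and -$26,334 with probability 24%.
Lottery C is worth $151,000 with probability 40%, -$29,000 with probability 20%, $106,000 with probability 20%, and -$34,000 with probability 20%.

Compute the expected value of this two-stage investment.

$74,341.55

EV(A) = 0.2 × (-1667) + 0.8 × 86000 = -333.4 + 68800 = 68466.6
EV(B) = 0.12 × 115000 + 0.46 × 188000 + 0.18 × (-90000) + 0.24 × (-26334) = 13800 + 86480 − 16200 − 6320.16 = 77759.84
EV(C) = 0.4 × 151000 + 0.2 × (-29000) + 0.2 × 106000 + 0.2 × (-34000) = 60400 − 5800 + 21200 − 6800 = 69000
Overall = 0.25 × 68466.6 + 0.625 × 77759.84 + 0.125 × 69000 = 17116.65 + 48599.9 + 8625 = 74341.55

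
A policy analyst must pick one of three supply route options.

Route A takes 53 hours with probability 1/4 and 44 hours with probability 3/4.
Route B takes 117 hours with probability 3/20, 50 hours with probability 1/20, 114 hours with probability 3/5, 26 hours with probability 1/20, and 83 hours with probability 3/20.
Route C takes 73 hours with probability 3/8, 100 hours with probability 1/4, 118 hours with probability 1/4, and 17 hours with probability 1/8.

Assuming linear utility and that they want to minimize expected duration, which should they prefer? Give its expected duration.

Route A (46.25 hours)

Route A = 1/4 × 53 + 3/4 × 44 = 13.25 + 33 = 46.25
Route B = 3/20 × 117 + 1/20 × 50 + 3/5 × 114 + 1/20 × 26 + 3/20 × 83 = 17.55 + 2.5 + 68.4 + 1.3 + 12.45 = 102.2
Route C = 3/8 × 73 + 1/4 × 100 + 1/4 × 118 + 1/8 × 17 = 27.375 + 25 + 29.5 + 2.125 = 84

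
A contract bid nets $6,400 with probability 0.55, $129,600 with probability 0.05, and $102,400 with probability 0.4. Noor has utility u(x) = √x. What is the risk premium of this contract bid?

$14,860

E[u] = 0.55·√6400 + 0.05·√129600 + 0.4·√102400 = 0.55·80 + 0.05·360 + 0.4·320 = 190
CE = (190)² = 36100
Risk premium = EV − CE = 50960 − 36100 = 14860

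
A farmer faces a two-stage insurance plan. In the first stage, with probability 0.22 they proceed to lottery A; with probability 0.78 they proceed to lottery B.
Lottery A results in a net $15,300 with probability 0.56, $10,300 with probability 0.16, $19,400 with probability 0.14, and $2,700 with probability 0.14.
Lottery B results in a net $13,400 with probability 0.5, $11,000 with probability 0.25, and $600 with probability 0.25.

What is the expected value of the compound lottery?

$10,416.20

EV(A) = 0.56 × 15300 + 0.16 × 10300 + 0.14 × 19400 + 0.14 × 2700 = 8568 + 1648 + 2716 + 378 = 13310
EV(B) = 0.5 × 13400 + 0.25 × 11000 + 0.25 × 600 = 6700 + 2750 + 150 = 9600
Overall = 0.22 × 13310 + 0.78 × 9600 = 2928.2 + 7488 = 10416.2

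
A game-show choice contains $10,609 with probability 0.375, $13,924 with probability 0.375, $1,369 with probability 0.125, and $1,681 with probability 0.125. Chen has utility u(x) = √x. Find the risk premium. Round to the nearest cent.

$1,001.73

E[u] = 0.375·√10609 + 0.375·√13924 + 0.125·√1369 + 0.125·√1681 = 0.375·103 + 0.375·118 + 0.125·37 + 0.125·41 = 92.625
CE = (92.625)² = 8579.390625
Risk premium = EV − CE = 9581.125 − 8579.390625 = 1001.734375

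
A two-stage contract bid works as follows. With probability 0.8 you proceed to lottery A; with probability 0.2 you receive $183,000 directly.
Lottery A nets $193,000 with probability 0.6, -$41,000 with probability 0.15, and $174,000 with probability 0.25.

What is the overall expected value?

EV(A) = 0.6 × 193000 + 0.15 × (-41000) + 0.25 × 174000 = 115800 − 6150 + 43500 = 153150
Branch B: 183000 (certain)
Overall = 0.8 × 153150 + 0.2 × 183000 = 122520 + 36600 = 159120

$159,120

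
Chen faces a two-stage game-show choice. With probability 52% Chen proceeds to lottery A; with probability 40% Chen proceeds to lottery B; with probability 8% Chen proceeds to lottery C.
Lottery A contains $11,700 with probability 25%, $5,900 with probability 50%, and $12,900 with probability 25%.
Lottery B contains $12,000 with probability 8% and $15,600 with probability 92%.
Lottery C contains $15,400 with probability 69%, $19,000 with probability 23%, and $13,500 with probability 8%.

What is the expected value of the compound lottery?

$12,142.88

EV(A) = 0.25 × 11700 + 0.5 × 5900 + 0.25 × 12900 = 2925 + 2950 + 3225 = 9100
EV(B) = 0.08 × 12000 + 0.92 × 15600 = 960 + 14352 = 15312
EV(C) = 0.69 × 15400 + 0.23 × 19000 + 0.08 × 13500 = 10626 + 4370 + 1080 = 16076
Overall = 0.52 × 9100 + 0.4 × 15312 + 0.08 × 16076 = 4732 + 6124.8 + 1286.08 = 12142.88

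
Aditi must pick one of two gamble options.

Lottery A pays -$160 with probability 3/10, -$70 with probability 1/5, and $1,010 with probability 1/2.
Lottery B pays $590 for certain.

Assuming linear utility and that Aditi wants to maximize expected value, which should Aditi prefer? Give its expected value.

Lottery A = 3/10 × (-160) + 1/5 × (-70) + 1/2 × 1010 = -48 − 14 + 505 = 443
Lottery B: 590 (certain)

Lottery B ($590)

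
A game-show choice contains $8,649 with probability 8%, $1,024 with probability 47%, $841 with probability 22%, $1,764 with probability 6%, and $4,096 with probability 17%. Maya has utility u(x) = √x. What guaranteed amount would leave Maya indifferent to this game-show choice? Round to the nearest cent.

E[u] = 0.08·√8649 + 0.47·√1024 + 0.22·√841 + 0.06·√1764 + 0.17·√4096 = 0.08·93 + 0.47·32 + 0.22·29 + 0.06·42 + 0.17·64 = 42.26
CE = (42.26)² = 1785.9076

$1,785.91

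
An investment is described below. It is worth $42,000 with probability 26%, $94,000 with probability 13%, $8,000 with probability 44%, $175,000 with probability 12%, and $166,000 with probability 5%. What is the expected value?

EV = 0.26 × 42000 + 0.13 × 94000 + 0.44 × 8000 + 0.12 × 175000 + 0.05 × 166000 = 10920 + 12220 + 3520 + 21000 + 8300 = 55960

$55,960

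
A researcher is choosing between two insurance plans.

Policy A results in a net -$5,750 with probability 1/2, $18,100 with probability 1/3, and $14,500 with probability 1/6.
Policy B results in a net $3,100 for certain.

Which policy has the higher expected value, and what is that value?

Policy A = 1/2 × (-5750) + 1/3 × 18100 + 1/6 × 14500 = -2875 + 6033.3333 + 2416.6667 = 5575
Policy B: 3100 (certain)

Policy A ($5,575)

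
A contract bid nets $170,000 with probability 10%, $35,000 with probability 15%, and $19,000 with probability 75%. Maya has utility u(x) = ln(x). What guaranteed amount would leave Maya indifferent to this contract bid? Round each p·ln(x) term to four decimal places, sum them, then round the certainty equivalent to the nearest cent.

E[u] = 0.1·ln(170000) + 0.15·ln(35000) + 0.75·ln(19000) = 1.2044 + 1.5695 + 7.3891 = 10.1630
CE = e^10.1630 ≈ 25925.96

$25,925.96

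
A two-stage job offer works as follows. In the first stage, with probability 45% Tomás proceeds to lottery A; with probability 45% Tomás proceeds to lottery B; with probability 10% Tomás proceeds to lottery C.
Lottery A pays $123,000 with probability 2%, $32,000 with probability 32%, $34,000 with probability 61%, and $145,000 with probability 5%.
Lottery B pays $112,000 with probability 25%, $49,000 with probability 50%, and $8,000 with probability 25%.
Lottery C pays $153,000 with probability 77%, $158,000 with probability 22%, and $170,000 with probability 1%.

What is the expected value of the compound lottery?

$58,262.50

EV(A) = 0.02 × 123000 + 0.32 × 32000 + 0.61 × 34000 + 0.05 × 145000 = 2460 + 10240 + 20740 + 7250 = 40690
EV(B) = 0.25 × 112000 + 0.5 × 49000 + 0.25 × 8000 = 28000 + 24500 + 2000 = 54500
EV(C) = 0.77 × 153000 + 0.22 × 158000 + 0.01 × 170000 = 117810 + 34760 + 1700 = 154270
Overall = 0.45 × 40690 + 0.45 × 54500 + 0.1 × 154270 = 18310.5 + 24525 + 15427 = 58262.5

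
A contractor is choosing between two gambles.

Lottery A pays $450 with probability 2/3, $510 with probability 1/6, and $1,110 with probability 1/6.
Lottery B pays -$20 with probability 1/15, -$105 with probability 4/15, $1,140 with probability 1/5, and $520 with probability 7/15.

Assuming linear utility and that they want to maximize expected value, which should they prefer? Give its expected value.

Lottery A ($570)

Lottery A = 2/3 × 450 + 1/6 × 510 + 1/6 × 1110 = 300 + 85 + 185 = 570
Lottery B = 1/15 × (-20) + 4/15 × (-105) + 1/5 × 1140 + 7/15 × 520 = -1.3333 − 28 + 228 + 242.6667 = 441.3333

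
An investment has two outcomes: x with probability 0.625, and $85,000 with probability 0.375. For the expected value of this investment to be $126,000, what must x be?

x = $150,600

0.625·x + 0.375·85000 = 126000
0.625·x = 126000 − 31875 = 94125
x = 94125 / 0.625 = 150600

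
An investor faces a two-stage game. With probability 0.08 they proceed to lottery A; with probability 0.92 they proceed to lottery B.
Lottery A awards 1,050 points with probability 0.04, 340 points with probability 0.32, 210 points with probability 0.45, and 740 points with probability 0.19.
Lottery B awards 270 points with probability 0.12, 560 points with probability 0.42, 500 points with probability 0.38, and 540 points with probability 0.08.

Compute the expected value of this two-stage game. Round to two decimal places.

491.61 points

EV(A) = 0.04 × 1050 + 0.32 × 340 + 0.45 × 210 + 0.19 × 740 = 42 + 108.8 + 94.5 + 140.6 = 385.9
EV(B) = 0.12 × 270 + 0.42 × 560 + 0.38 × 500 + 0.08 × 540 = 32.4 + 235.2 + 190 + 43.2 = 500.8
Overall = 0.08 × 385.9 + 0.92 × 500.8 = 30.872 + 460.736 = 491.608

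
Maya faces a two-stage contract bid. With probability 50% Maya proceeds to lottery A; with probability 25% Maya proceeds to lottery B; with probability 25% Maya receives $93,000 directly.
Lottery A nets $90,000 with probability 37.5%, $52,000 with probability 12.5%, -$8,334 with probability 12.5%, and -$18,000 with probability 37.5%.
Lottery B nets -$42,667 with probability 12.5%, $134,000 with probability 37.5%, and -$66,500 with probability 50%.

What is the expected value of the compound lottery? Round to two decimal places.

EV(A) = 0.375 × 90000 + 0.125 × 52000 + 0.125 × (-8334) + 0.375 × (-18000) = 33750 + 6500 − 1041.75 − 6750 = 32458.25
EV(B) = 0.125 × (-42667) + 0.375 × 134000 + 0.5 × (-66500) = -5333.375 + 50250 − 33250 = 11666.625
Branch C: 93000 (certain)
Overall = 0.5 × 32458.25 + 0.25 × 11666.625 + 0.25 × 93000 = 16229.125 + 2916.65625 + 23250 = 42395.78125

$42,395.78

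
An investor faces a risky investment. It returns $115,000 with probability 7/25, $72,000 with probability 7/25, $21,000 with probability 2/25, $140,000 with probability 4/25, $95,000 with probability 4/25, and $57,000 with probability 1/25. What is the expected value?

$93,920

EV = 7/25 × 115000 + 7/25 × 72000 + 2/25 × 21000 + 4/25 × 140000 + 4/25 × 95000 + 1/25 × 57000 = 32200 + 20160 + 1680 + 22400 + 15200 + 2280 = 93920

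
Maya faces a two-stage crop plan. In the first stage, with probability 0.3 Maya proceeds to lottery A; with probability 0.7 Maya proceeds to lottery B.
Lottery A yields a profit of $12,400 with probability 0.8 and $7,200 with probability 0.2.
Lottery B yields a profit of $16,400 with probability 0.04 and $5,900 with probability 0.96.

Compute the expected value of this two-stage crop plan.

$7,832

EV(A) = 0.8 × 12400 + 0.2 × 7200 = 9920 + 1440 = 11360
EV(B) = 0.04 × 16400 + 0.96 × 5900 = 656 + 5664 = 6320
Overall = 0.3 × 11360 + 0.7 × 6320 = 3408 + 4424 = 7832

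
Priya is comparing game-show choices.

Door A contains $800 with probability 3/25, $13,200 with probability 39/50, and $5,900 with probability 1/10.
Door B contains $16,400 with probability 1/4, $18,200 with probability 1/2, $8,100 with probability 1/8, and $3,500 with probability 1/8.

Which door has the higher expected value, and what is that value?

Door A = 3/25 × 800 + 39/50 × 13200 + 1/10 × 5900 = 96 + 10296 + 590 = 10982
Door B = 1/4 × 16400 + 1/2 × 18200 + 1/8 × 8100 + 1/8 × 3500 = 4100 + 9100 + 1012.5 + 437.5 = 14650

Door B ($14,650)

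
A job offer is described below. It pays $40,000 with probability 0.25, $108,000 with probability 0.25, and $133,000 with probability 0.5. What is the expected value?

$103,500

EV = 0.25 × 40000 + 0.25 × 108000 + 0.5 × 133000 = 10000 + 27000 + 66500 = 103500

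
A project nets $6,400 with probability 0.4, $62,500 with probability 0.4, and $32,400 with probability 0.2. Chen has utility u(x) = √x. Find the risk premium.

$5,816

E[u] = 0.4·√6400 + 0.4·√62500 + 0.2·√32400 = 0.4·80 + 0.4·250 + 0.2·180 = 168
CE = (168)² = 28224
Risk premium = EV − CE = 34040 − 28224 = 5816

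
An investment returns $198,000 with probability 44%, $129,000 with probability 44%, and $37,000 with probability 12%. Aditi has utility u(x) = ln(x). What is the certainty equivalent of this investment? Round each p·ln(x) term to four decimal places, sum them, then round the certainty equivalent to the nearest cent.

E[u] = 0.44·ln(198000) + 0.44·ln(129000) + 0.12·ln(37000) = 5.3662 + 5.1777 + 1.2622 = 11.8061
CE = e^11.8061 ≈ 134067.68

$134,067.68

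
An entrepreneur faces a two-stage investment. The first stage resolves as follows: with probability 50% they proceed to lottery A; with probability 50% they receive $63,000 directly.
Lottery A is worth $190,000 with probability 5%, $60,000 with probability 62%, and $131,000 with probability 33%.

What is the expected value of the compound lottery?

$76,465

EV(A) = 0.05 × 190000 + 0.62 × 60000 + 0.33 × 131000 = 9500 + 37200 + 43230 = 89930
Branch B: 63000 (certain)
Overall = 0.5 × 89930 + 0.5 × 63000 = 44965 + 31500 = 76465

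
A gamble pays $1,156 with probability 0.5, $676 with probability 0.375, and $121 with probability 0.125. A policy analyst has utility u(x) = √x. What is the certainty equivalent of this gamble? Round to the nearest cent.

$791.02

E[u] = 0.5·√1156 + 0.375·√676 + 0.125·√121 = 0.5·34 + 0.375·26 + 0.125·11 = 28.125
CE = (28.125)² = 791.015625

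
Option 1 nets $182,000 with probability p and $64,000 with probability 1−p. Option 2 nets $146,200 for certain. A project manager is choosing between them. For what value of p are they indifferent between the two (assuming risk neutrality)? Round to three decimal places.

p = 0.697

p·182000 + (1−p)·64000 = 146200
118000p + 64000 = 146200
p = (146200 − 64000) / 118000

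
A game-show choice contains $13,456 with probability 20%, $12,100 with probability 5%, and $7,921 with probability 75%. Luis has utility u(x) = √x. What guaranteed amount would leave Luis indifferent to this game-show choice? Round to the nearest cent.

$9,110.70

E[u] = 0.2·√13456 + 0.05·√12100 + 0.75·√7921 = 0.2·116 + 0.05·110 + 0.75·89 = 95.45
CE = (95.45)² = 9110.7025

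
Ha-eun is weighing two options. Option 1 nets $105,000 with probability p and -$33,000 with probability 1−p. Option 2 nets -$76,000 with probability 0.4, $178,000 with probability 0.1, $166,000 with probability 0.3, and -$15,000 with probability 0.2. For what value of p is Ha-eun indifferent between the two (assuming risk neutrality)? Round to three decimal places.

EV(Option 2) = 0.4 × (-76000) + 0.1 × 178000 + 0.3 × 166000 + 0.2 × (-15000) = -30400 + 17800 + 49800 − 3000 = 34200
p·105000 + (1−p)·(-33000) = 34200
138000p − 33000 = 34200
p = (34200 + 33000) / 138000

p = 0.487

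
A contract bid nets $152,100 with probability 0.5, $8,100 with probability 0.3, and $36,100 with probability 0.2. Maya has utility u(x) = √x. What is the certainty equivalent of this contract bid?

$67,600

E[u] = 0.5·√152100 + 0.3·√8100 + 0.2·√36100 = 0.5·390 + 0.3·90 + 0.2·190 = 260
CE = (260)² = 67600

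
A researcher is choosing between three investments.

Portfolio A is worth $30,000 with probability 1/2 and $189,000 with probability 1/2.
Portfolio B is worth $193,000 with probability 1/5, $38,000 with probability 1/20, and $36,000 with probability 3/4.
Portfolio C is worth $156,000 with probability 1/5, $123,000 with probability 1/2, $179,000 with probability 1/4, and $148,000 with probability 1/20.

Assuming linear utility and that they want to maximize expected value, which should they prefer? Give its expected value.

Portfolio C ($144,850)

Portfolio A = 1/2 × 30000 + 1/2 × 189000 = 15000 + 94500 = 109500
Portfolio B = 1/5 × 193000 + 1/20 × 38000 + 3/4 × 36000 = 38600 + 1900 + 27000 = 67500
Portfolio C = 1/5 × 156000 + 1/2 × 123000 + 1/4 × 179000 + 1/20 × 148000 = 31200 + 61500 + 44750 + 7400 = 144850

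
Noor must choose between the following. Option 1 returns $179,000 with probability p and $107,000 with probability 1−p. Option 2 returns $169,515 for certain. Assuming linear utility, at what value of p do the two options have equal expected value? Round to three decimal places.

p·179000 + (1−p)·107000 = 169515
72000p + 107000 = 169515
p = (169515 − 107000) / 72000

p = 0.868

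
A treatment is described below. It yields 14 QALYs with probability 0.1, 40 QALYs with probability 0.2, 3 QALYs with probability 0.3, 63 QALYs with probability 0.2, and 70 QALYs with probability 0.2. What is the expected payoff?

36.9 QALYs

EV = 0.1 × 14 + 0.2 × 40 + 0.3 × 3 + 0.2 × 63 + 0.2 × 70 = 1.4 + 8 + 0.9 + 12.6 + 14 = 36.9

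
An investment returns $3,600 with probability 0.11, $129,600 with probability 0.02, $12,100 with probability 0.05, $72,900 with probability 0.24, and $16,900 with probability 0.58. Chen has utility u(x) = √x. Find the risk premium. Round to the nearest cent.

$5,450.75

E[u] = 0.11·√3600 + 0.02·√129600 + 0.05·√12100 + 0.24·√72900 + 0.58·√16900 = 0.11·60 + 0.02·360 + 0.05·110 + 0.24·270 + 0.58·130 = 159.5
CE = (159.5)² = 25440.25
Risk premium = EV − CE = 30891 − 25440.25 = 5450.75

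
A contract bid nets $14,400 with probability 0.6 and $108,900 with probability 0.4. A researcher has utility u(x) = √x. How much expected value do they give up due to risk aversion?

E[u] = 0.6·√14400 + 0.4·√108900 = 0.6·120 + 0.4·330 = 204
CE = (204)² = 41616
Risk premium = EV − CE = 52200 − 41616 = 10584

$10,584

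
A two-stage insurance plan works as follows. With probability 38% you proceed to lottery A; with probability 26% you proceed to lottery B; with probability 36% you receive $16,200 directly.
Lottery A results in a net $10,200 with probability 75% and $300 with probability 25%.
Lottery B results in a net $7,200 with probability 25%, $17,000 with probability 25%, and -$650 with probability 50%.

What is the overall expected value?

EV(A) = 0.75 × 10200 + 0.25 × 300 = 7650 + 75 = 7725
EV(B) = 0.25 × 7200 + 0.25 × 17000 + 0.5 × (-650) = 1800 + 4250 − 325 = 5725
Branch C: 16200 (certain)
Overall = 0.38 × 7725 + 0.26 × 5725 + 0.36 × 16200 = 2935.5 + 1488.5 + 5832 = 10256

$10,256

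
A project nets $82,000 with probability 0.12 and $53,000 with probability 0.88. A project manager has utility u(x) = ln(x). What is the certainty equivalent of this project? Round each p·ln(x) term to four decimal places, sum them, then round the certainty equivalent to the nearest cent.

E[u] = 0.12·ln(82000) + 0.88·ln(53000) = 1.3577 + 9.5727 = 10.9304
CE = e^10.9304 ≈ 55848.61

$55,848.61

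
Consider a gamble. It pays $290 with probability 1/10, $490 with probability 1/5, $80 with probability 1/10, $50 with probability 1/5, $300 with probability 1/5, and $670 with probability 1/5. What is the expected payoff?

$339

EV = 1/10 × 290 + 1/5 × 490 + 1/10 × 80 + 1/5 × 50 + 1/5 × 300 + 1/5 × 670 = 29 + 98 + 8 + 10 + 60 + 134 = 339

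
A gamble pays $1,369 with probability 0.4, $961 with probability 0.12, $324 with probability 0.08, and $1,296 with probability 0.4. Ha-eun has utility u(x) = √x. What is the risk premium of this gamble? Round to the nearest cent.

$26.63

E[u] = 0.4·√1369 + 0.12·√961 + 0.08·√324 + 0.4·√1296 = 0.4·37 + 0.12·31 + 0.08·18 + 0.4·36 = 34.36
CE = (34.36)² = 1180.6096
Risk premium = EV − CE = 1207.24 − 1180.6096 = 26.6304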